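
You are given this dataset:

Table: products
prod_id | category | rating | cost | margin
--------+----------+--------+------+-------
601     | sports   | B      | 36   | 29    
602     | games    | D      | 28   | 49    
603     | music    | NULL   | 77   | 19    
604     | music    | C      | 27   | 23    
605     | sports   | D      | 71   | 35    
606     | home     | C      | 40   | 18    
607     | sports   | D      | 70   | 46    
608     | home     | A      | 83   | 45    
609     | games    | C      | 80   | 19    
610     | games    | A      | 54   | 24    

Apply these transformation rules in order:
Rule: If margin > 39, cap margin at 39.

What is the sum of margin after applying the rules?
284

Step 1: 3 records have margin > 39
Step 2: These records originally summed to 140
Step 3: After capping: 3 × 39 = 117
Step 4: Unaffected records sum: 167
Step 5: Final sum = 117 + 167 = 284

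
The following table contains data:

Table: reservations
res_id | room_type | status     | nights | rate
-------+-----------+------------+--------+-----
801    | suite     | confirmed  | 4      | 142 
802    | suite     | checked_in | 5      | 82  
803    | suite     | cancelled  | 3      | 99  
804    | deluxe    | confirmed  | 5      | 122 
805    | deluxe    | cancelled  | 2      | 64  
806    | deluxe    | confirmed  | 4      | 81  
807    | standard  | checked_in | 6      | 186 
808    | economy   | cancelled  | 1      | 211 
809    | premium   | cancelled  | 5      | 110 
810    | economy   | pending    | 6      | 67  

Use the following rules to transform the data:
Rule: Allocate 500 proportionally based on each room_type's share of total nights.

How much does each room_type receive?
deluxe: 134.15, economy: 85.37, premium: 60.98, standard: 73.17, suite: 146.34

Step 1: Calculate total nights = 41
Step 2: Calculate each room_type's proportion:
  deluxe: 11/41 = 26.83% → 134.15
  economy: 7/41 = 17.07% → 85.37
  premium: 5/41 = 12.20% → 60.98
  standard: 6/41 = 14.63% → 73.17
  suite: 12/41 = 29.27% → 146.34
Step 3: Verify: sum of allocations ≈ 500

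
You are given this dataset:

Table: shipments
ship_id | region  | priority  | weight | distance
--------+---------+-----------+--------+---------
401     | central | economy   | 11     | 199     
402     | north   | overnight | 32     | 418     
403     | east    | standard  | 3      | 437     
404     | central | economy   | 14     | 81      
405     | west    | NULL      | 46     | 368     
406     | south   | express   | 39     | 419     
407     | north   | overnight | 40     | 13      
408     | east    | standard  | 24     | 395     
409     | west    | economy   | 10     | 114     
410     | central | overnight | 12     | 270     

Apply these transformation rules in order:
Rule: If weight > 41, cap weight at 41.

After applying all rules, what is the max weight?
41

Step 1: Original maximum weight = 46
Step 2: Apply cap at 41
Step 3: 1 records had weight > 41 and were capped
Step 4: Maximum after transformation = 41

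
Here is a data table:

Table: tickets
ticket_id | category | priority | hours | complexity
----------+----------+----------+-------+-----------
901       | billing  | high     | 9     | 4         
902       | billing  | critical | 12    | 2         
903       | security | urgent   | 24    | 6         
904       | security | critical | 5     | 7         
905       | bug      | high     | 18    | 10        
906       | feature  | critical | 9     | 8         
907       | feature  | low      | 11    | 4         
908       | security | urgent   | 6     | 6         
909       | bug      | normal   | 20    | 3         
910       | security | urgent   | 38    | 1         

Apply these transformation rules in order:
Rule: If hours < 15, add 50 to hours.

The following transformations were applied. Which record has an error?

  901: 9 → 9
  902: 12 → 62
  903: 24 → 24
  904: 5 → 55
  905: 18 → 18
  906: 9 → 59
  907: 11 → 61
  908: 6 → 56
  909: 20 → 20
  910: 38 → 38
Record 901 has an error. The correct transformed value should be 59, not 9.

Step 1: Check each record against the rule
Step 2: Record 901 has hours = 9
Step 3: Since 9 < 15, the bonus should have been applied
Step 4: Correct value = 59, but claimed value = 9
Conclusion: Record 901 has the error.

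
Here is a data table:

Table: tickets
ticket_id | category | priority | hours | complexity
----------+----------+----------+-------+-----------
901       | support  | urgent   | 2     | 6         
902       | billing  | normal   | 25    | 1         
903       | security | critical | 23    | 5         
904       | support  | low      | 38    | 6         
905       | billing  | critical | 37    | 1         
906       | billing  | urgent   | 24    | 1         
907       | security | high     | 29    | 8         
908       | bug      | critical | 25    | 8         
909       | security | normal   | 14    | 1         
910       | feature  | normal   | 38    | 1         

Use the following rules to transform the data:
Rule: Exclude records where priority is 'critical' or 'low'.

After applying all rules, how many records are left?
6

Step 1: Count records to exclude
  - 3 (critical) + 1 (low) = 4 records
Step 2: Total records: 10
Step 3: Remaining = 10 - 4 = 6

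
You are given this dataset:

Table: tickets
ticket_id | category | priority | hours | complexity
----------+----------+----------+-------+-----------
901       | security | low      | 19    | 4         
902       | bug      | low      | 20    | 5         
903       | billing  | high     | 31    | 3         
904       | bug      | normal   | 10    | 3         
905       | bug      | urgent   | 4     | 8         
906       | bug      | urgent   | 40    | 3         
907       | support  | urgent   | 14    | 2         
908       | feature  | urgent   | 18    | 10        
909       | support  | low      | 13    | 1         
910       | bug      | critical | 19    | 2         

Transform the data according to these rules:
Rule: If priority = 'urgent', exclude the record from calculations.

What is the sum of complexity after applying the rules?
18

Step 1: Identify records where priority = 'urgent'
Step 2: The excluded records sum to 23
Step 3: Original total complexity = 41
Step 4: Remaining total = 41 - 23 = 18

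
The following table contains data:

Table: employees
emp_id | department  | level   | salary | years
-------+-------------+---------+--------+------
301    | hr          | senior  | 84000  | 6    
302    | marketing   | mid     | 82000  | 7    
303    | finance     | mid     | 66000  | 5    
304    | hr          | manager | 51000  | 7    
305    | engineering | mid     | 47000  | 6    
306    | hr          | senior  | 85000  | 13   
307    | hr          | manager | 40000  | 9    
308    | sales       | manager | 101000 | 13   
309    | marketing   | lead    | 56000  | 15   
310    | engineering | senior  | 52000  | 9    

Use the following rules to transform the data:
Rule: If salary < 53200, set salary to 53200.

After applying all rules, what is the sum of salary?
686800

Step 1: 4 records have salary < 53200
Step 2: These records originally summed to 190000
Step 3: After setting to minimum: 4 × 53200 = 212800
Step 4: Unaffected records sum: 474000
Step 5: Final sum = 212800 + 474000 = 686800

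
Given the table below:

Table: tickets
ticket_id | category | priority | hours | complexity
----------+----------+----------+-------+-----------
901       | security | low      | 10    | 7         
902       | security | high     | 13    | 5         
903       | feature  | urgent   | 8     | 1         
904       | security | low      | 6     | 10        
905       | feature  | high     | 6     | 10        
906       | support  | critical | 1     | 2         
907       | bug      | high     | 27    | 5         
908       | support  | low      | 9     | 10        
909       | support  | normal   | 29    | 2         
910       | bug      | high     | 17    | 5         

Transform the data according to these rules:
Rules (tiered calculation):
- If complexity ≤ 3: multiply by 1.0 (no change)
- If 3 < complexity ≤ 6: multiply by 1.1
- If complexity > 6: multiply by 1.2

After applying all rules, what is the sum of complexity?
65.9

Step 1: Tier 1 (complexity ≤ 3): 3 records, sum = 5 × 1.0 = 5.0
Step 2: Tier 2 (3 < complexity ≤ 6): 3 records, sum = 15 × 1.1 = 16.5
Step 3: Tier 3 (complexity > 6): 4 records, sum = 37 × 1.2 = 44.4
Step 4: Final sum = 5.0 + 16.5 + 44.4 = 65.9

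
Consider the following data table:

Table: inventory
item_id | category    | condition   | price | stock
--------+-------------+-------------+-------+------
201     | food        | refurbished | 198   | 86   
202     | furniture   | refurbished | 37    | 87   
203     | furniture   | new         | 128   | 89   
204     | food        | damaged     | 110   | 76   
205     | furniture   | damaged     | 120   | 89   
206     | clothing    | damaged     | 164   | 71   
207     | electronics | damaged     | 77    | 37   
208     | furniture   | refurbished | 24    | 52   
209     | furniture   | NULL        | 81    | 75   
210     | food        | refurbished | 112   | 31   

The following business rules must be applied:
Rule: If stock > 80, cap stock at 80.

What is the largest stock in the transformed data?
80

Step 1: Original maximum stock = 89
Step 2: Apply cap at 80
Step 3: 4 records had stock > 80 and were capped
Step 4: Maximum after transformation = 80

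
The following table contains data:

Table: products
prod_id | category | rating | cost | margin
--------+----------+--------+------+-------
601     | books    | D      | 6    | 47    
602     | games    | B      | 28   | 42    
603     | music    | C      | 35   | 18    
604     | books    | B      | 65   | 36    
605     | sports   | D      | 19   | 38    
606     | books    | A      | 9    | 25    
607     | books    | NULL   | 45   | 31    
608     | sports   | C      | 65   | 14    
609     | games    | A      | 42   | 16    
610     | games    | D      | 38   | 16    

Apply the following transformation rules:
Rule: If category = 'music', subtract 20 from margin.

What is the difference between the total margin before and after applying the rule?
20

Step 1: Original sum of margin = 283
Step 2: 1 records have category = 'music'
Step 3: Each affected record changes by -20
Step 4: Total change = 1 × -20 = -20
Step 5: New sum = 283 + -20 = 263
Step 6: Difference = |263 - 283| = 20
        (Sum decreased by 20)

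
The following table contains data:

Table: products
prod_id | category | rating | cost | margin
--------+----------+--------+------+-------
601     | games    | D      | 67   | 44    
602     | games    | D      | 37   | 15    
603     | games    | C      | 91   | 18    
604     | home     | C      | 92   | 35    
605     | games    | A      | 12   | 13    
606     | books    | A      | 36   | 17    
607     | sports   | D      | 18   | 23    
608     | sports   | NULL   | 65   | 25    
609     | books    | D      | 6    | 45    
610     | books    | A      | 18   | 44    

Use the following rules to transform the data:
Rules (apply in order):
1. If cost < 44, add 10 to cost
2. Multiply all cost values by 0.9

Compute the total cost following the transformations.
451.8

Step 1: Apply Rule 1 - Add 10 to records with cost < 44
  - 6 records affected: 127 + (6 × 10) = 187
  - Unaffected records: 315
  - Sum after Rule 1: 502
Step 2: Apply Rule 2 - Multiply all by 0.9
  - 502 × 0.9 = 451.8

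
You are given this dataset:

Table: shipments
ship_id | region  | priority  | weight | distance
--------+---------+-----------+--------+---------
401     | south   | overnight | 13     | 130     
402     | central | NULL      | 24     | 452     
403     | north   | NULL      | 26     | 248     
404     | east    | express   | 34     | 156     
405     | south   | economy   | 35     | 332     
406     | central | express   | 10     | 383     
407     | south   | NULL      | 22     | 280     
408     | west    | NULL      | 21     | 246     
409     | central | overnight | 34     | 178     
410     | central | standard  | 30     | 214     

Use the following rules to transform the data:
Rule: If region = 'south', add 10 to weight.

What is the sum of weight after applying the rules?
279

Step 1: Count records where region = 'south': 3
Step 2: Total bonus added: 3 × 10 = 30
Step 3: Original sum of weight: 249
Step 4: Final sum = 249 + 30 = 279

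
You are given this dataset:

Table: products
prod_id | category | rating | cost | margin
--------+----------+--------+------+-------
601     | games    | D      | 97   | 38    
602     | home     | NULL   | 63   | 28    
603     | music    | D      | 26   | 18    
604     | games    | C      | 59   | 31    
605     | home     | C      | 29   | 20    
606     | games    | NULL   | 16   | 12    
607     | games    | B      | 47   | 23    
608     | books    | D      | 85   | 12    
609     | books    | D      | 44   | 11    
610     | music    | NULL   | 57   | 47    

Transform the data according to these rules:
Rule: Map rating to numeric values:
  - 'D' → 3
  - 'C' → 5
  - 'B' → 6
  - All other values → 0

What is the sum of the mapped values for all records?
28

Step 1: Apply mapping to each record
Step 2: Count by status:
  'D': 4 records × 3 = 12
  'C': 2 records × 5 = 10
  'B': 1 records × 6 = 6
Step 3: Sum all mapped values = 28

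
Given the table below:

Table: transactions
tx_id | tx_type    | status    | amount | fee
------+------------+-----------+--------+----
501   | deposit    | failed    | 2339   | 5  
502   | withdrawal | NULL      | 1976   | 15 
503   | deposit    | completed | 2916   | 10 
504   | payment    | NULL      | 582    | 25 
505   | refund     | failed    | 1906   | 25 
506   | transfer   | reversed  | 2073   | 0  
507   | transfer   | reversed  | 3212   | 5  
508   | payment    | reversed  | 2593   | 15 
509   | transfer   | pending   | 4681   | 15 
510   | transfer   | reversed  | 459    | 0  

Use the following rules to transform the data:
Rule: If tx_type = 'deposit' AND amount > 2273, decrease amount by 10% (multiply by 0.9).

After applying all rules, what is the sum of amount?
22211.5

Step 1: Find records where tx_type = 'deposit' AND amount > 2273
Step 2: 2 records match, summing to 5255
Step 3: After multiplier: 5255 × 0.9 = 4729.5
Step 4: Unaffected records sum: 17482
Step 5: Final sum = 4729.5 + 17482 = 22211.5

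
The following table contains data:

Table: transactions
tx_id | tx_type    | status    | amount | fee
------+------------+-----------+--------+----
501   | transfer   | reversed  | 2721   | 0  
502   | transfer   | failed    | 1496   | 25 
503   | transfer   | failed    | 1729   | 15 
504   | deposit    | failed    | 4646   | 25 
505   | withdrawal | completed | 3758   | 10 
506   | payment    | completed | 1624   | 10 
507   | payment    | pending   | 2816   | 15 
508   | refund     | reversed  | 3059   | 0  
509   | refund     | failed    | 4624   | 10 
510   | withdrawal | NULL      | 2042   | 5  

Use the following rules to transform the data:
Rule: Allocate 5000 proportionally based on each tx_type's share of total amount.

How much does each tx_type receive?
deposit: 814.66, payment: 778.54, refund: 1347.19, transfer: 1042.61, withdrawal: 1017.01

Step 1: Calculate total amount = 28515
Step 2: Calculate each tx_type's proportion:
  deposit: 4646/28515 = 16.29% → 814.66
  payment: 4440/28515 = 15.57% → 778.54
  refund: 7683/28515 = 26.94% → 1347.19
  transfer: 5946/28515 = 20.85% → 1042.61
  withdrawal: 5800/28515 = 20.34% → 1017.01
Step 3: Verify: sum of allocations ≈ 5000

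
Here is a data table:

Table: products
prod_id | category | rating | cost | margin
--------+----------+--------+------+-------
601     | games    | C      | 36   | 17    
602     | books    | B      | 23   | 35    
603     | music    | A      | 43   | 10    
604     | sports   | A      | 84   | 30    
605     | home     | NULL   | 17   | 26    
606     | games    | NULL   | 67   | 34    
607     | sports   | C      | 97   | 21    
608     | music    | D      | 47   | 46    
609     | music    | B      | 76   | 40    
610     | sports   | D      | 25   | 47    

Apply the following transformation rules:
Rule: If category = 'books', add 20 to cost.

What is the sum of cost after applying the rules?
535

Step 1: Count records where category = 'books': 1
Step 2: Total bonus added: 1 × 20 = 20
Step 3: Original sum of cost: 515
Step 4: Final sum = 515 + 20 = 535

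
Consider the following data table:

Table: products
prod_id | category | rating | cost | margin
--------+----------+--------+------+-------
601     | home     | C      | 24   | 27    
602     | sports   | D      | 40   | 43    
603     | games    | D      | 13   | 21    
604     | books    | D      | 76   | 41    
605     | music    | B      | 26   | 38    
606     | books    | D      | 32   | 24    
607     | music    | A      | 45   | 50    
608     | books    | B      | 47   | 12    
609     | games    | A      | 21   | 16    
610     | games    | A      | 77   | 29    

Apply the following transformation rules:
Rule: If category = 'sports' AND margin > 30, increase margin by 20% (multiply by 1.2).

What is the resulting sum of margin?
309.6

Step 1: Find records where category = 'sports' AND margin > 30
Step 2: 1 records match, summing to 43
Step 3: After multiplier: 43 × 1.2 = 51.6
Step 4: Unaffected records sum: 258
Step 5: Final sum = 51.6 + 258 = 309.6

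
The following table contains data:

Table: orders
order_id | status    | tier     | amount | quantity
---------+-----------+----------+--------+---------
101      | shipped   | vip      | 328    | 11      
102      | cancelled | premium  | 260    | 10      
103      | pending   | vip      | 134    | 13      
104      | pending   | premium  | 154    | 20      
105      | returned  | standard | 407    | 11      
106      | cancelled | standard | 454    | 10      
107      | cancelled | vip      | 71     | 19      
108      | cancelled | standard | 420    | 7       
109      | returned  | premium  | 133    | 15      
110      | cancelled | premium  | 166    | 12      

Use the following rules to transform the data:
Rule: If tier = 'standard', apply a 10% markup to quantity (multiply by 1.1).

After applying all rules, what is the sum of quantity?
130.8

Step 1: Records with tier = 'standard' have total quantity = 28
Step 2: Apply multiplier: 28 × 1.1 = 30.8
Step 3: Other records total: 100
Step 4: Final sum = 30.8 + 100 = 130.8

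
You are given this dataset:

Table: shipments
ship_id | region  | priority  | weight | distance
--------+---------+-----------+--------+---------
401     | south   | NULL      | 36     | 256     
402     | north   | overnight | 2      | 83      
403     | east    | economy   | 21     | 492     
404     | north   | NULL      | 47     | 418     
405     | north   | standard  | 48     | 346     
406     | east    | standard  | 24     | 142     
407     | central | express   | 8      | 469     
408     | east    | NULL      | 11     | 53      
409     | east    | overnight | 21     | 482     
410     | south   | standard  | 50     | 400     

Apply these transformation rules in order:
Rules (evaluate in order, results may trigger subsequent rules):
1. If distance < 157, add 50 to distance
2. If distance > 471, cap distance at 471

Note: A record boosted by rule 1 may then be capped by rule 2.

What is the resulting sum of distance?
3259

Step 1: Apply rule 1 to records with distance < 157
  - 3 records get bonus of 50
  - Of these, 0 records then exceed 471 and get capped
Step 2: Apply rule 2 to records with distance > 471
  - 2 records (original) are capped
Step 3: Calculate final sum = 3259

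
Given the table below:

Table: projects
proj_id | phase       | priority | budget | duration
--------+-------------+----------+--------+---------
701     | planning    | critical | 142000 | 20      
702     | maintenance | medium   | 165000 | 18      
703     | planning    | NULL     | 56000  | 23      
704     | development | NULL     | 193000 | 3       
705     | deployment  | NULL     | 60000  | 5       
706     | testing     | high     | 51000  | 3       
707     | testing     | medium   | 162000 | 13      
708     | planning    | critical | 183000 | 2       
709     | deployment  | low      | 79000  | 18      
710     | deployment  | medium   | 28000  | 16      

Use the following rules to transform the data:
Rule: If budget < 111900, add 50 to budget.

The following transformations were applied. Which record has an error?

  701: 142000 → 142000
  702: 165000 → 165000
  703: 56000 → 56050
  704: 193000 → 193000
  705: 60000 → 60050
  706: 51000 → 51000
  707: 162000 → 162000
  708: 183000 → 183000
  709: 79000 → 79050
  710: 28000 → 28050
Record 706 has an error. The correct transformed value should be 51050, not 51000.

Step 1: Check each record against the rule
Step 2: Record 706 has budget = 51000
Step 3: Since 51000 < 111900, the bonus should have been applied
Step 4: Correct value = 51050, but claimed value = 51000
Conclusion: Record 706 has the error.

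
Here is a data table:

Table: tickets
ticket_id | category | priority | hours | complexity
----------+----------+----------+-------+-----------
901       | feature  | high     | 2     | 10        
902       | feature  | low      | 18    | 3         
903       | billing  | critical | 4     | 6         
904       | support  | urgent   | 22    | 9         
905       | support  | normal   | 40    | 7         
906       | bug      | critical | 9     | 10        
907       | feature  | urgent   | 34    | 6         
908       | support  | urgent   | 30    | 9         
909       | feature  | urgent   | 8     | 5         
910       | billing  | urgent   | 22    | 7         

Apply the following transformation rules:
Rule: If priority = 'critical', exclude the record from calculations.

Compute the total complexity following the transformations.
56

Step 1: Identify records where priority = 'critical'
Step 2: The excluded records sum to 16
Step 3: Original total complexity = 72
Step 4: Remaining total = 72 - 16 = 56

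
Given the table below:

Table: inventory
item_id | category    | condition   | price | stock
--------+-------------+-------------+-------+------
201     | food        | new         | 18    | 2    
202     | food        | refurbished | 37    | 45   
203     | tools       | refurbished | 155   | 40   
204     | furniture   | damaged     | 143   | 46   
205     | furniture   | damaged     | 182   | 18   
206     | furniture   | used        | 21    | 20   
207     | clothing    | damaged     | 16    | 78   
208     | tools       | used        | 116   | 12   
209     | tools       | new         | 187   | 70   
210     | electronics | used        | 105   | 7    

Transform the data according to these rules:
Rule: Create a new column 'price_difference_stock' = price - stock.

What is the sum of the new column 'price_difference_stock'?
642

Step 1: For each record, compute price - stock
Example calculations:
  18 - 2 = 16
  37 - 45 = -8
  155 - 40 = 115
  ...
Step 2: Sum all derived values
Step 3: Total = 642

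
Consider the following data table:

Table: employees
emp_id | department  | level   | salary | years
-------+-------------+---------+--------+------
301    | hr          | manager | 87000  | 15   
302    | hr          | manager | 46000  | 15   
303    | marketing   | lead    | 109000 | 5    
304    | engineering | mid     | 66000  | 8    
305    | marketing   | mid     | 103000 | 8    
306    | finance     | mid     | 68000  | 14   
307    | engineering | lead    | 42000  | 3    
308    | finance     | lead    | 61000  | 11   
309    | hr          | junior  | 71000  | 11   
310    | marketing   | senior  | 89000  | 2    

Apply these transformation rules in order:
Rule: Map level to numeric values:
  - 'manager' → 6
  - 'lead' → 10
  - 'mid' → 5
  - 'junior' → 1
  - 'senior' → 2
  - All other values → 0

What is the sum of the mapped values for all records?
60

Step 1: Apply mapping to each record
Step 2: Count by status:
  'manager': 2 records × 6 = 12
  'lead': 3 records × 10 = 30
  'mid': 3 records × 5 = 15
  'junior': 1 records × 1 = 1
  'senior': 1 records × 2 = 2
Step 3: Sum all mapped values = 60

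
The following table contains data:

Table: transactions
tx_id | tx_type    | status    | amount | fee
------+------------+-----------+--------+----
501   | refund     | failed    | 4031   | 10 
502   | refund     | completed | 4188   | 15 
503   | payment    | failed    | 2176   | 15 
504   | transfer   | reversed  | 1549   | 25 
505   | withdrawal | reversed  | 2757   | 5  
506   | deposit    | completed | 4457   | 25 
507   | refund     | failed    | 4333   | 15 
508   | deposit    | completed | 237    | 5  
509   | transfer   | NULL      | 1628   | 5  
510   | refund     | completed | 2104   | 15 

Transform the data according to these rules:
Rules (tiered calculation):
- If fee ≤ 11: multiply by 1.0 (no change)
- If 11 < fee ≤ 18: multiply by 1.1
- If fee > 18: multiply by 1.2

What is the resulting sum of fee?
151.0

Step 1: Tier 1 (fee ≤ 11): 4 records, sum = 25 × 1.0 = 25.0
Step 2: Tier 2 (11 < fee ≤ 18): 4 records, sum = 60 × 1.1 = 66.0
Step 3: Tier 3 (fee > 18): 2 records, sum = 50 × 1.2 = 60.0
Step 4: Final sum = 25.0 + 66.0 + 60.0 = 151.0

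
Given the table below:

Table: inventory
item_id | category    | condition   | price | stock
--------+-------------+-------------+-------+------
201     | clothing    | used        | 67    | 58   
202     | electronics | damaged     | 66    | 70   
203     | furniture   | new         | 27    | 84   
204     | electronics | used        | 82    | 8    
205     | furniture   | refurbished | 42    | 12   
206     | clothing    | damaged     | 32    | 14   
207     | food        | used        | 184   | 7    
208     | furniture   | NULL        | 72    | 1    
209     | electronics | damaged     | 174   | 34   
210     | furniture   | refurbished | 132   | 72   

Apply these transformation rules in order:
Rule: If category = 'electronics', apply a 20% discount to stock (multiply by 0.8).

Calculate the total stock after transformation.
337.6

Step 1: Records with category = 'electronics' have total stock = 112
Step 2: Apply multiplier: 112 × 0.8 = 89.6
Step 3: Other records total: 248
Step 4: Final sum = 89.6 + 248 = 337.6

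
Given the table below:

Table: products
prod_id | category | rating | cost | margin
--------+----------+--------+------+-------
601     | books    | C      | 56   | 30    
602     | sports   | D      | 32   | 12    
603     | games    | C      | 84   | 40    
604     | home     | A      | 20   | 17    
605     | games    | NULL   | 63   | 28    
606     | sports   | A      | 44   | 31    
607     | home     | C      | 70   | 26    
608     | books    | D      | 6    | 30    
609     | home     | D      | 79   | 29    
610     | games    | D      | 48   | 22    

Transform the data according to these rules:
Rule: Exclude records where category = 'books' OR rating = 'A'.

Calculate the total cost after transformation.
376

Step 1: Find records where category = 'books' OR rating = 'A'
Step 2: 4 records match, summing to 126
Step 3: Original sum: 502
Step 4: Remaining sum = 502 - 126 = 376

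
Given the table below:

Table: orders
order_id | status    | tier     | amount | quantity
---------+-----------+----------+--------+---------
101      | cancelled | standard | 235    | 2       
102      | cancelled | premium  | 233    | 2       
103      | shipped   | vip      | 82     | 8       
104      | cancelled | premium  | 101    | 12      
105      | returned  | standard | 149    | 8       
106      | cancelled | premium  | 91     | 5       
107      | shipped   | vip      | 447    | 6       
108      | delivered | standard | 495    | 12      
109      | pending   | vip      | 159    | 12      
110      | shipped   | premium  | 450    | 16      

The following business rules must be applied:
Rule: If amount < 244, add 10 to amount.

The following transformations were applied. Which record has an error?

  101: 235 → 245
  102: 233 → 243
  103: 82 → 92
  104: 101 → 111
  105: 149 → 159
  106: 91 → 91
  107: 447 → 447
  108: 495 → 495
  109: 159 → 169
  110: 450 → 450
Record 106 has an error. The correct transformed value should be 101, not 91.

Step 1: Check each record against the rule
Step 2: Record 106 has amount = 91
Step 3: Since 91 < 244, the bonus should have been applied
Step 4: Correct value = 101, but claimed value = 91
Conclusion: Record 106 has the error.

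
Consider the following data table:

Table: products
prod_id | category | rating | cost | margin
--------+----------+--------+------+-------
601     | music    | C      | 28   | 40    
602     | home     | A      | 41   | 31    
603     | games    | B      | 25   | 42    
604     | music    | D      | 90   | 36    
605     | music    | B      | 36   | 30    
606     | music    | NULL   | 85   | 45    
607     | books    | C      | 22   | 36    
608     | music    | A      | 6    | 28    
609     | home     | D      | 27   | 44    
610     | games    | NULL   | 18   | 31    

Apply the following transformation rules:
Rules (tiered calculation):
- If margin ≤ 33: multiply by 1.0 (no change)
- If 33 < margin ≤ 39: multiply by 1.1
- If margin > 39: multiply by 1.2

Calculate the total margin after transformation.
404.4

Step 1: Tier 1 (margin ≤ 33): 4 records, sum = 120 × 1.0 = 120.0
Step 2: Tier 2 (33 < margin ≤ 39): 2 records, sum = 72 × 1.1 = 79.2
Step 3: Tier 3 (margin > 39): 4 records, sum = 171 × 1.2 = 205.2
Step 4: Final sum = 120.0 + 79.2 + 205.2 = 404.4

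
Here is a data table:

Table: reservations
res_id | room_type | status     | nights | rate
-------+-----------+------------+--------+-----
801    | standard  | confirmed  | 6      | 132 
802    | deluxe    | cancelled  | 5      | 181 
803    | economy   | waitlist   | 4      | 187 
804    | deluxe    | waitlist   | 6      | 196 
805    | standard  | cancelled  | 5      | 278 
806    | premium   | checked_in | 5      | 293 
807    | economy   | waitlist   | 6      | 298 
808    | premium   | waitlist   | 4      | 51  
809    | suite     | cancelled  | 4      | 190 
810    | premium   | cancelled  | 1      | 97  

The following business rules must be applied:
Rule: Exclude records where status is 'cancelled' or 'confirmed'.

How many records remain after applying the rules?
5

Step 1: Count records to exclude
  - 4 (cancelled) + 1 (confirmed) = 5 records
Step 2: Total records: 10
Step 3: Remaining = 10 - 5 = 5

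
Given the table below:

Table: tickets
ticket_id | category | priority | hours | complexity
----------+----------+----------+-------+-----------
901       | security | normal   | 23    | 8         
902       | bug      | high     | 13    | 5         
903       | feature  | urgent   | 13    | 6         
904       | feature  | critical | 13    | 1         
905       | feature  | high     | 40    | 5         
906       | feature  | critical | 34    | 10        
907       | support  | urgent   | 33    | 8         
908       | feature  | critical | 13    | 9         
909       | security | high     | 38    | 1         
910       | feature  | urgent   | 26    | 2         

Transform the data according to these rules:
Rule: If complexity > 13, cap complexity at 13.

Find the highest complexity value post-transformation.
10

Step 1: Original maximum complexity = 10
Step 2: Check cap of 13 against maximum
Step 3: No records exceed the cap (max 10 <= cap 13), so no capping applies
Step 4: Maximum after transformation = 10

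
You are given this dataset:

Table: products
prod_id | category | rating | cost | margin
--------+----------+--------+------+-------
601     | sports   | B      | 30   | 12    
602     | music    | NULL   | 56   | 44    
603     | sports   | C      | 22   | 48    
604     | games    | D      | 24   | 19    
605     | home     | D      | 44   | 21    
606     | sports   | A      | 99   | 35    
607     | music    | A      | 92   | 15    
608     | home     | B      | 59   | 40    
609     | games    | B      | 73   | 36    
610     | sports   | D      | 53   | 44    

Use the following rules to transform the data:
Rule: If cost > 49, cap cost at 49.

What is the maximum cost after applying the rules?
49

Step 1: Original maximum cost = 99
Step 2: Apply cap at 49
Step 3: 6 records had cost > 49 and were capped
Step 4: Maximum after transformation = 49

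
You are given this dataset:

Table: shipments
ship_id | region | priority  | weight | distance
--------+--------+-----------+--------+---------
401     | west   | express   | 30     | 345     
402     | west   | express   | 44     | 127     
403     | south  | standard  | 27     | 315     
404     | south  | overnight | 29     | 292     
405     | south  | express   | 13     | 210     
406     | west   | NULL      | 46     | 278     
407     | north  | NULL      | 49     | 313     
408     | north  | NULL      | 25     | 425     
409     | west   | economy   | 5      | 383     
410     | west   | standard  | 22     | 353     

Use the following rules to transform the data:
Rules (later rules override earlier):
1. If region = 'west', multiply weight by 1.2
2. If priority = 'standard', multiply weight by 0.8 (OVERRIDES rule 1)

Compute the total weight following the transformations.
305.2

Step 1: Rule 2 takes priority for records with priority = 'standard'
  - 2 records: 49 × 0.8 = 39.2
Step 2: Rule 1 applies to remaining records with region = 'west'
  - 4 records: 125 × 1.2 = 150.0
Step 3: Other records unchanged: 116
Step 4: Final sum = 39.2 + 150.0 + 116 = 305.2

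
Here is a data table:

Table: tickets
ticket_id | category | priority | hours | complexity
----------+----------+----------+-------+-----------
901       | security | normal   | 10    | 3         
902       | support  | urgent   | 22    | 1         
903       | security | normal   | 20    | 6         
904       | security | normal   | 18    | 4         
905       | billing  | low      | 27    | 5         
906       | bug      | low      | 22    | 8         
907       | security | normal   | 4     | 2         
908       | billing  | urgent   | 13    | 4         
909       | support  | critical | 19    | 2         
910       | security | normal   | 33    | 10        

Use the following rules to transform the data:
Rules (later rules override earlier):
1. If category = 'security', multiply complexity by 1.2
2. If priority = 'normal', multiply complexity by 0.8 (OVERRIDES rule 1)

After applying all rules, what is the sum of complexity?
40.0

Step 1: Rule 2 takes priority for records with priority = 'normal'
  - 5 records: 25 × 0.8 = 20.0
Step 2: Rule 1 applies to remaining records with category = 'security'
  - 0 records: 0 × 1.2 = 0.0
Step 3: Other records unchanged: 20
Step 4: Final sum = 20.0 + 0.0 + 20 = 40.0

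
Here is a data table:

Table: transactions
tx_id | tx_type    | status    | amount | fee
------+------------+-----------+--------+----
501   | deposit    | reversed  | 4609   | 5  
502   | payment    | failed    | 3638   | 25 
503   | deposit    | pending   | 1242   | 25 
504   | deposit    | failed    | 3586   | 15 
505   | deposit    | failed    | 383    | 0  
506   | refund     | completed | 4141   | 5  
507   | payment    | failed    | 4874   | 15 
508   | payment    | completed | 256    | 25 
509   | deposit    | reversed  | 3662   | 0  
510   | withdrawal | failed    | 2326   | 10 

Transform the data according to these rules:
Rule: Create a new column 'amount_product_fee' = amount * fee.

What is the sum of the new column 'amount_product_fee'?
322310

Step 1: For each record, compute amount * fee
Example calculations:
  4609 * 5 = 23045
  3638 * 25 = 90950
  1242 * 25 = 31050
  ...
Step 2: Sum all derived values
Step 3: Total = 322310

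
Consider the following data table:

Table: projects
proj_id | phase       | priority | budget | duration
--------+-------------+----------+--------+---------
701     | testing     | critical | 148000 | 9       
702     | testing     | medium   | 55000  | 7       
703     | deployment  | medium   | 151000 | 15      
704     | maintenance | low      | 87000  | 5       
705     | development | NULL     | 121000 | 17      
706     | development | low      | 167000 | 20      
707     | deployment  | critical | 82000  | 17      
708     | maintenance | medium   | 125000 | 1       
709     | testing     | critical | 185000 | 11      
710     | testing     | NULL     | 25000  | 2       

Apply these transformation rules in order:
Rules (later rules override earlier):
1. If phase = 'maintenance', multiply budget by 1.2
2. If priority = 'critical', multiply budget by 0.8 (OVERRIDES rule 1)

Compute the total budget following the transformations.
1105400.0

Step 1: Rule 2 takes priority for records with priority = 'critical'
  - 3 records: 415000 × 0.8 = 332000.0
Step 2: Rule 1 applies to remaining records with phase = 'maintenance'
  - 2 records: 212000 × 1.2 = 254400.0
Step 3: Other records unchanged: 519000
Step 4: Final sum = 332000.0 + 254400.0 + 519000 = 1105400.0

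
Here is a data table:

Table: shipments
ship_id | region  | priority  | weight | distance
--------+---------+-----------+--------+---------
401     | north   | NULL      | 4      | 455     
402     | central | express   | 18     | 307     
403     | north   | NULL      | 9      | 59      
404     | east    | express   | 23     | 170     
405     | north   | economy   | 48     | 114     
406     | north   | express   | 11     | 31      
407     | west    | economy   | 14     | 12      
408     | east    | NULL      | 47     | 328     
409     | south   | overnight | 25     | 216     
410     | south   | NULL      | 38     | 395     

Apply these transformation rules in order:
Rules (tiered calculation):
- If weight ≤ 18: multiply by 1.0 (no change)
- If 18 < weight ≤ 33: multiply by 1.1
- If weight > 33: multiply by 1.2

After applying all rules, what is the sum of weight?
268.4

Step 1: Tier 1 (weight ≤ 18): 5 records, sum = 56 × 1.0 = 56.0
Step 2: Tier 2 (18 < weight ≤ 33): 2 records, sum = 48 × 1.1 = 52.8
Step 3: Tier 3 (weight > 33): 3 records, sum = 133 × 1.2 = 159.6
Step 4: Final sum = 56.0 + 52.8 + 159.6 = 268.4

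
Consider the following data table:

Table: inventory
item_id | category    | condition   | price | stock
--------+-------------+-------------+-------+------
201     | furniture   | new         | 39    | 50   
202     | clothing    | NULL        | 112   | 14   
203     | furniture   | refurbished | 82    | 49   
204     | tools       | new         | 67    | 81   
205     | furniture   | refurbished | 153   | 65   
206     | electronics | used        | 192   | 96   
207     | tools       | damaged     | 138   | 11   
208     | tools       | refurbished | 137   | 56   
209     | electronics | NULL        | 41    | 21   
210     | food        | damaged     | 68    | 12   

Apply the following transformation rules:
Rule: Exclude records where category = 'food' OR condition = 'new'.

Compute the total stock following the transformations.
312

Step 1: Find records where category = 'food' OR condition = 'new'
Step 2: 3 records match, summing to 143
Step 3: Original sum: 455
Step 4: Remaining sum = 455 - 143 = 312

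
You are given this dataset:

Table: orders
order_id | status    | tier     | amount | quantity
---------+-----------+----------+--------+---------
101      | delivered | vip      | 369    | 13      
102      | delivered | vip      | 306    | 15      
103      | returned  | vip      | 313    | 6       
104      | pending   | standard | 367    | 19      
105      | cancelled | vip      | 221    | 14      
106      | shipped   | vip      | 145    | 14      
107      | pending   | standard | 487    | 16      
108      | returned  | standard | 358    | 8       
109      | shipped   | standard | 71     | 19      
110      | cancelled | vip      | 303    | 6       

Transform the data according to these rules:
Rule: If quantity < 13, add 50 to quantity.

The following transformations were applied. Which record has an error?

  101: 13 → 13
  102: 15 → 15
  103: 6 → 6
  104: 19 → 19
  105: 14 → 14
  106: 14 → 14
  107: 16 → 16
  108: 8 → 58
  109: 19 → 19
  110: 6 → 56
Record 103 has an error. The correct transformed value should be 56, not 6.

Step 1: Check each record against the rule
Step 2: Record 103 has quantity = 6
Step 3: Since 6 < 13, the bonus should have been applied
Step 4: Correct value = 56, but claimed value = 6
Conclusion: Record 103 has the error.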